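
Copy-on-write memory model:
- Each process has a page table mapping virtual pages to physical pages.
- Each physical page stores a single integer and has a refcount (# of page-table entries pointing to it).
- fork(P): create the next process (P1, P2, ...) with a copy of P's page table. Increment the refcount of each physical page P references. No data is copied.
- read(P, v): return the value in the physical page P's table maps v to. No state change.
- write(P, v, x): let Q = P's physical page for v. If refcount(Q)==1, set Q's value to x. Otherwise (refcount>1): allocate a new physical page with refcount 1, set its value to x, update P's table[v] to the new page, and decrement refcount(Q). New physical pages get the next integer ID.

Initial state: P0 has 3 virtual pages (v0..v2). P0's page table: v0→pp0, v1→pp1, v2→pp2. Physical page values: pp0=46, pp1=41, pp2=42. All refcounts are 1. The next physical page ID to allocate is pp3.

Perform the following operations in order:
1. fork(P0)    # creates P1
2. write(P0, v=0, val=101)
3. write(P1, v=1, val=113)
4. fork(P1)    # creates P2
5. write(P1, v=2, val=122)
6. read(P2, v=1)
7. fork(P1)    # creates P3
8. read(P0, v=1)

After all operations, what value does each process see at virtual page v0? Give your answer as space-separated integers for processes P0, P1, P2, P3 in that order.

Op 1: fork(P0) -> P1. 3 ppages; refcounts: pp0:2 pp1:2 pp2:2
Op 2: write(P0, v0, 101). refcount(pp0)=2>1 -> COPY to pp3. 4 ppages; refcounts: pp0:1 pp1:2 pp2:2 pp3:1
Op 3: write(P1, v1, 113). refcount(pp1)=2>1 -> COPY to pp4. 5 ppages; refcounts: pp0:1 pp1:1 pp2:2 pp3:1 pp4:1
Op 4: fork(P1) -> P2. 5 ppages; refcounts: pp0:2 pp1:1 pp2:3 pp3:1 pp4:2
Op 5: write(P1, v2, 122). refcount(pp2)=3>1 -> COPY to pp5. 6 ppages; refcounts: pp0:2 pp1:1 pp2:2 pp3:1 pp4:2 pp5:1
Op 6: read(P2, v1) -> 113. No state change.
Op 7: fork(P1) -> P3. 6 ppages; refcounts: pp0:3 pp1:1 pp2:2 pp3:1 pp4:3 pp5:2
Op 8: read(P0, v1) -> 41. No state change.
P0: v0 -> pp3 = 101
P1: v0 -> pp0 = 46
P2: v0 -> pp0 = 46
P3: v0 -> pp0 = 46

Answer: 101 46 46 46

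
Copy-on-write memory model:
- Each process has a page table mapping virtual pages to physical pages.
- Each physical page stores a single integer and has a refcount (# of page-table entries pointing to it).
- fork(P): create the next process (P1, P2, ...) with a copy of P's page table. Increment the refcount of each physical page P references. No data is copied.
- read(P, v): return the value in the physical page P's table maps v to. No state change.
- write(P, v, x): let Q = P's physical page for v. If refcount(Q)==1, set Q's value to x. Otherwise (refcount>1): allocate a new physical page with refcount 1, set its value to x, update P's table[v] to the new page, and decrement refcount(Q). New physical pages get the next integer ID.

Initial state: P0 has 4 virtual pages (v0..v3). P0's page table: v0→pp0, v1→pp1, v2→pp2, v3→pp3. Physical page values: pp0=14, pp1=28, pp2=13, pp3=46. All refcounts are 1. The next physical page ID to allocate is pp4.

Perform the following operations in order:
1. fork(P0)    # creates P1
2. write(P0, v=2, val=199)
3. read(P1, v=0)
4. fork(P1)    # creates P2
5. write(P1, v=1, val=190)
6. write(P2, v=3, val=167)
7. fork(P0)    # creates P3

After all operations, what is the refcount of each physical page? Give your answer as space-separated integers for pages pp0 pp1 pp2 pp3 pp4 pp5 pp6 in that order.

Op 1: fork(P0) -> P1. 4 ppages; refcounts: pp0:2 pp1:2 pp2:2 pp3:2
Op 2: write(P0, v2, 199). refcount(pp2)=2>1 -> COPY to pp4. 5 ppages; refcounts: pp0:2 pp1:2 pp2:1 pp3:2 pp4:1
Op 3: read(P1, v0) -> 14. No state change.
Op 4: fork(P1) -> P2. 5 ppages; refcounts: pp0:3 pp1:3 pp2:2 pp3:3 pp4:1
Op 5: write(P1, v1, 190). refcount(pp1)=3>1 -> COPY to pp5. 6 ppages; refcounts: pp0:3 pp1:2 pp2:2 pp3:3 pp4:1 pp5:1
Op 6: write(P2, v3, 167). refcount(pp3)=3>1 -> COPY to pp6. 7 ppages; refcounts: pp0:3 pp1:2 pp2:2 pp3:2 pp4:1 pp5:1 pp6:1
Op 7: fork(P0) -> P3. 7 ppages; refcounts: pp0:4 pp1:3 pp2:2 pp3:3 pp4:2 pp5:1 pp6:1

Answer: 4 3 2 3 2 1 1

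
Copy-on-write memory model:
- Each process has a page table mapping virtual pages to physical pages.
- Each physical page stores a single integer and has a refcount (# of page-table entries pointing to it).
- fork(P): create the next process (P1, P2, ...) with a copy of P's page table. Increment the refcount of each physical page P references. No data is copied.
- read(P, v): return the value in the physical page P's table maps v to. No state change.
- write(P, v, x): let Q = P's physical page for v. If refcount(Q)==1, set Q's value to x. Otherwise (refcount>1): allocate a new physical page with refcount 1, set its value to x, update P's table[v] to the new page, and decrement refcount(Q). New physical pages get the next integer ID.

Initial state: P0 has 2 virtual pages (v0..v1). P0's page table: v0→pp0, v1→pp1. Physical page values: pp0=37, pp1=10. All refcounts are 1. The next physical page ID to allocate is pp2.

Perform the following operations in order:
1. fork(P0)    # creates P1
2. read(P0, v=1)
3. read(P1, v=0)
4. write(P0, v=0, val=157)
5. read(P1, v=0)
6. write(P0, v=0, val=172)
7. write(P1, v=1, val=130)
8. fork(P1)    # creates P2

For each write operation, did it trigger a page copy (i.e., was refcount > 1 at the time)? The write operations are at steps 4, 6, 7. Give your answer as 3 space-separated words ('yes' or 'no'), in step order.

Op 1: fork(P0) -> P1. 2 ppages; refcounts: pp0:2 pp1:2
Op 2: read(P0, v1) -> 10. No state change.
Op 3: read(P1, v0) -> 37. No state change.
Op 4: write(P0, v0, 157). refcount(pp0)=2>1 -> COPY to pp2. 3 ppages; refcounts: pp0:1 pp1:2 pp2:1
Op 5: read(P1, v0) -> 37. No state change.
Op 6: write(P0, v0, 172). refcount(pp2)=1 -> write in place. 3 ppages; refcounts: pp0:1 pp1:2 pp2:1
Op 7: write(P1, v1, 130). refcount(pp1)=2>1 -> COPY to pp3. 4 ppages; refcounts: pp0:1 pp1:1 pp2:1 pp3:1
Op 8: fork(P1) -> P2. 4 ppages; refcounts: pp0:2 pp1:1 pp2:1 pp3:2

yes no yes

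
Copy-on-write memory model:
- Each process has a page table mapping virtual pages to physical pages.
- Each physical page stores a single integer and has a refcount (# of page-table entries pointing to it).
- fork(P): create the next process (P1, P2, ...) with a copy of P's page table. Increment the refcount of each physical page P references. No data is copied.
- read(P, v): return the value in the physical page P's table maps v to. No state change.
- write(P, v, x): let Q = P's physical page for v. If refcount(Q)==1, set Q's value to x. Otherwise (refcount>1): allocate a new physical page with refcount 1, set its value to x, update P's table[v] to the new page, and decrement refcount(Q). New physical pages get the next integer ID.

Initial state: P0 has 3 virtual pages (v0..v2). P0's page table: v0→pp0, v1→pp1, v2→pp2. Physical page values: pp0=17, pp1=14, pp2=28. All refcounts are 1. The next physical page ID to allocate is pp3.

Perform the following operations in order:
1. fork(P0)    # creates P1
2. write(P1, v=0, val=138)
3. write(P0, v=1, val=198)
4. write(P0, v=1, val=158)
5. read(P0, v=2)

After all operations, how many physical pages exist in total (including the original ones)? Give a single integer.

Op 1: fork(P0) -> P1. 3 ppages; refcounts: pp0:2 pp1:2 pp2:2
Op 2: write(P1, v0, 138). refcount(pp0)=2>1 -> COPY to pp3. 4 ppages; refcounts: pp0:1 pp1:2 pp2:2 pp3:1
Op 3: write(P0, v1, 198). refcount(pp1)=2>1 -> COPY to pp4. 5 ppages; refcounts: pp0:1 pp1:1 pp2:2 pp3:1 pp4:1
Op 4: write(P0, v1, 158). refcount(pp4)=1 -> write in place. 5 ppages; refcounts: pp0:1 pp1:1 pp2:2 pp3:1 pp4:1
Op 5: read(P0, v2) -> 28. No state change.

Answer: 5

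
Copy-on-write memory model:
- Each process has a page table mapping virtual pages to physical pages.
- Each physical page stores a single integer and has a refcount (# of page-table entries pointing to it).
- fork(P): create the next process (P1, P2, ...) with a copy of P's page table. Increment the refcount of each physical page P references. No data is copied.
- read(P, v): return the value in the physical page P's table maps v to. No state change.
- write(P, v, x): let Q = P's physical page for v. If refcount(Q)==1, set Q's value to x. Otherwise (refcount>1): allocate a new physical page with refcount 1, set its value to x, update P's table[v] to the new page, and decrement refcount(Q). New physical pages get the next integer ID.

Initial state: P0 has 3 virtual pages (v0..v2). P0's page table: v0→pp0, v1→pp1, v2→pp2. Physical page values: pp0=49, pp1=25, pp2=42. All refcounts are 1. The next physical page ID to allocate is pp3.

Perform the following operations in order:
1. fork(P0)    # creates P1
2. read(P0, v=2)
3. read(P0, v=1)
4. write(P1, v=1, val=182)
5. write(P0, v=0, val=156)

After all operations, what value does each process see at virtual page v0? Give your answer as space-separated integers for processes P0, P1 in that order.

Answer: 156 49

Derivation:
Op 1: fork(P0) -> P1. 3 ppages; refcounts: pp0:2 pp1:2 pp2:2
Op 2: read(P0, v2) -> 42. No state change.
Op 3: read(P0, v1) -> 25. No state change.
Op 4: write(P1, v1, 182). refcount(pp1)=2>1 -> COPY to pp3. 4 ppages; refcounts: pp0:2 pp1:1 pp2:2 pp3:1
Op 5: write(P0, v0, 156). refcount(pp0)=2>1 -> COPY to pp4. 5 ppages; refcounts: pp0:1 pp1:1 pp2:2 pp3:1 pp4:1
P0: v0 -> pp4 = 156
P1: v0 -> pp0 = 49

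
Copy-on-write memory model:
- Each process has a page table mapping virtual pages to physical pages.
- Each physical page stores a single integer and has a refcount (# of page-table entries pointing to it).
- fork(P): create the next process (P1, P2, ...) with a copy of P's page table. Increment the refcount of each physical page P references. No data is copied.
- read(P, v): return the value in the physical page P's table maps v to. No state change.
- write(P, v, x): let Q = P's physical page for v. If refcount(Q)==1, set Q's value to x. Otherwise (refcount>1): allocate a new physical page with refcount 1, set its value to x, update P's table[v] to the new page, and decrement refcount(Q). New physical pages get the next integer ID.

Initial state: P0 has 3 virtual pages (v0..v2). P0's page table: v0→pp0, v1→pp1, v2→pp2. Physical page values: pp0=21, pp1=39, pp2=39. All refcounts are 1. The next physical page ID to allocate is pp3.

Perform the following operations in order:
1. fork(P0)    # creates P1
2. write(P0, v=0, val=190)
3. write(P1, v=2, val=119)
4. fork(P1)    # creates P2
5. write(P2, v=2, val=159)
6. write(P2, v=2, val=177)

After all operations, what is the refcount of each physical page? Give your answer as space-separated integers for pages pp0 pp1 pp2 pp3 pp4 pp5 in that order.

Answer: 2 3 1 1 1 1

Derivation:
Op 1: fork(P0) -> P1. 3 ppages; refcounts: pp0:2 pp1:2 pp2:2
Op 2: write(P0, v0, 190). refcount(pp0)=2>1 -> COPY to pp3. 4 ppages; refcounts: pp0:1 pp1:2 pp2:2 pp3:1
Op 3: write(P1, v2, 119). refcount(pp2)=2>1 -> COPY to pp4. 5 ppages; refcounts: pp0:1 pp1:2 pp2:1 pp3:1 pp4:1
Op 4: fork(P1) -> P2. 5 ppages; refcounts: pp0:2 pp1:3 pp2:1 pp3:1 pp4:2
Op 5: write(P2, v2, 159). refcount(pp4)=2>1 -> COPY to pp5. 6 ppages; refcounts: pp0:2 pp1:3 pp2:1 pp3:1 pp4:1 pp5:1
Op 6: write(P2, v2, 177). refcount(pp5)=1 -> write in place. 6 ppages; refcounts: pp0:2 pp1:3 pp2:1 pp3:1 pp4:1 pp5:1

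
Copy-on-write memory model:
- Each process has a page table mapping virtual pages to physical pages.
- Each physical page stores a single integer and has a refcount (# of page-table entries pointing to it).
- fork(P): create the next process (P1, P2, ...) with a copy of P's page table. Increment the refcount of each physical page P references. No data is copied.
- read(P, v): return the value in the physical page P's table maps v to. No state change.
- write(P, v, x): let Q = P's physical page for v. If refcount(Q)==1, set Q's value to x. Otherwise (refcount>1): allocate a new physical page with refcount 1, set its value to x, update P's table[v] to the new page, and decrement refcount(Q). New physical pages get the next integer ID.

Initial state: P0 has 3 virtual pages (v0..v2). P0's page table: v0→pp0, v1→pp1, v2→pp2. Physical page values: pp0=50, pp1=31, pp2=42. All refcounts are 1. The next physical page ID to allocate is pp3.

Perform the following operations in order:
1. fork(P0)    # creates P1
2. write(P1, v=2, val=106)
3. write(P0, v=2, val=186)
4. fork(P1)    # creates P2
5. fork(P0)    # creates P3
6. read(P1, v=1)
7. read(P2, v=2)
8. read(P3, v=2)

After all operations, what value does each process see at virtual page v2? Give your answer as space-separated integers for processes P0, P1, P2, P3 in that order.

Op 1: fork(P0) -> P1. 3 ppages; refcounts: pp0:2 pp1:2 pp2:2
Op 2: write(P1, v2, 106). refcount(pp2)=2>1 -> COPY to pp3. 4 ppages; refcounts: pp0:2 pp1:2 pp2:1 pp3:1
Op 3: write(P0, v2, 186). refcount(pp2)=1 -> write in place. 4 ppages; refcounts: pp0:2 pp1:2 pp2:1 pp3:1
Op 4: fork(P1) -> P2. 4 ppages; refcounts: pp0:3 pp1:3 pp2:1 pp3:2
Op 5: fork(P0) -> P3. 4 ppages; refcounts: pp0:4 pp1:4 pp2:2 pp3:2
Op 6: read(P1, v1) -> 31. No state change.
Op 7: read(P2, v2) -> 106. No state change.
Op 8: read(P3, v2) -> 186. No state change.
P0: v2 -> pp2 = 186
P1: v2 -> pp3 = 106
P2: v2 -> pp3 = 106
P3: v2 -> pp2 = 186

Answer: 186 106 106 186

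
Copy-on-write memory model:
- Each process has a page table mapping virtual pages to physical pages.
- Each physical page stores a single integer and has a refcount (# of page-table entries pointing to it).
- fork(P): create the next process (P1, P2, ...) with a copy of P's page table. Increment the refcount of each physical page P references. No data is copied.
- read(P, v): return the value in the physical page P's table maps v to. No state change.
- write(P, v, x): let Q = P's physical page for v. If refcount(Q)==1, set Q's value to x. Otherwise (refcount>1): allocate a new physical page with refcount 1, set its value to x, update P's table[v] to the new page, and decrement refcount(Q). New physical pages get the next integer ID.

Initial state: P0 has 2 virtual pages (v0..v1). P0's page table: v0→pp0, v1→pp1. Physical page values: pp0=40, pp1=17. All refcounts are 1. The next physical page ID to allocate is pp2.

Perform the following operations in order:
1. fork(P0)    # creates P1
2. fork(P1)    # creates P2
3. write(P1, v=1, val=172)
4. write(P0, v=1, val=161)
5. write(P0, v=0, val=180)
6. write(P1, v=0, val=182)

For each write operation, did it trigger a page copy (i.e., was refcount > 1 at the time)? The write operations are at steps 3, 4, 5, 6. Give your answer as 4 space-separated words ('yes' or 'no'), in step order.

Op 1: fork(P0) -> P1. 2 ppages; refcounts: pp0:2 pp1:2
Op 2: fork(P1) -> P2. 2 ppages; refcounts: pp0:3 pp1:3
Op 3: write(P1, v1, 172). refcount(pp1)=3>1 -> COPY to pp2. 3 ppages; refcounts: pp0:3 pp1:2 pp2:1
Op 4: write(P0, v1, 161). refcount(pp1)=2>1 -> COPY to pp3. 4 ppages; refcounts: pp0:3 pp1:1 pp2:1 pp3:1
Op 5: write(P0, v0, 180). refcount(pp0)=3>1 -> COPY to pp4. 5 ppages; refcounts: pp0:2 pp1:1 pp2:1 pp3:1 pp4:1
Op 6: write(P1, v0, 182). refcount(pp0)=2>1 -> COPY to pp5. 6 ppages; refcounts: pp0:1 pp1:1 pp2:1 pp3:1 pp4:1 pp5:1

yes yes yes yes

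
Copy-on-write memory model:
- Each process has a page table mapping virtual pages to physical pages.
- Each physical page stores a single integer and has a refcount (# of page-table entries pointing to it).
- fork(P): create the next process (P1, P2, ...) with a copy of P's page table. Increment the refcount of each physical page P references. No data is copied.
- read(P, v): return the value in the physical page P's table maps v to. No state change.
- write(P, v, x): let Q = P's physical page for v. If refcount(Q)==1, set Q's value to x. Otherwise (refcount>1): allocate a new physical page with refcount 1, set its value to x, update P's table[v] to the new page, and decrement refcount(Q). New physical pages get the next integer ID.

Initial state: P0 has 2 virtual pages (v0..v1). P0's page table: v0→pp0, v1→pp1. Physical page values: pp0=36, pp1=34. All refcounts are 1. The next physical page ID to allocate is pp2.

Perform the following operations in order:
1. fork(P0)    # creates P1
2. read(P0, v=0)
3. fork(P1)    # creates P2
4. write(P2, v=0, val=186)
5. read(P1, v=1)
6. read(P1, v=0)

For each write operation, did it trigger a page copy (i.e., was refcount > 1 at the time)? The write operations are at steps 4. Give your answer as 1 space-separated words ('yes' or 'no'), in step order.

Op 1: fork(P0) -> P1. 2 ppages; refcounts: pp0:2 pp1:2
Op 2: read(P0, v0) -> 36. No state change.
Op 3: fork(P1) -> P2. 2 ppages; refcounts: pp0:3 pp1:3
Op 4: write(P2, v0, 186). refcount(pp0)=3>1 -> COPY to pp2. 3 ppages; refcounts: pp0:2 pp1:3 pp2:1
Op 5: read(P1, v1) -> 34. No state change.
Op 6: read(P1, v0) -> 36. No state change.

yes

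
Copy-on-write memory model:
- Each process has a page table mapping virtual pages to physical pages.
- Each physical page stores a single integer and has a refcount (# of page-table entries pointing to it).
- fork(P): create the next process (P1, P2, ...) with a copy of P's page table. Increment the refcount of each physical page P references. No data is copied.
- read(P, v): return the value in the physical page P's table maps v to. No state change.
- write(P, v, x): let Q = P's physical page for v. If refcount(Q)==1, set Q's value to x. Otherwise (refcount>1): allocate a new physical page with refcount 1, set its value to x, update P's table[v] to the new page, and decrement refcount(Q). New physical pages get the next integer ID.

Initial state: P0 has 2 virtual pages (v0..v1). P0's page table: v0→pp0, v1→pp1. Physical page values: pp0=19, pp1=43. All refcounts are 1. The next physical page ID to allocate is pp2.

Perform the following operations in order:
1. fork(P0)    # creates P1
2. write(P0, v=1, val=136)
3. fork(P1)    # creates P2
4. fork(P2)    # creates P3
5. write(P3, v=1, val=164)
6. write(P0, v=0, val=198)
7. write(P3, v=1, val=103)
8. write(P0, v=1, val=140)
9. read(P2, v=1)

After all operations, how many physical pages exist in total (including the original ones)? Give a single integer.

Answer: 5

Derivation:
Op 1: fork(P0) -> P1. 2 ppages; refcounts: pp0:2 pp1:2
Op 2: write(P0, v1, 136). refcount(pp1)=2>1 -> COPY to pp2. 3 ppages; refcounts: pp0:2 pp1:1 pp2:1
Op 3: fork(P1) -> P2. 3 ppages; refcounts: pp0:3 pp1:2 pp2:1
Op 4: fork(P2) -> P3. 3 ppages; refcounts: pp0:4 pp1:3 pp2:1
Op 5: write(P3, v1, 164). refcount(pp1)=3>1 -> COPY to pp3. 4 ppages; refcounts: pp0:4 pp1:2 pp2:1 pp3:1
Op 6: write(P0, v0, 198). refcount(pp0)=4>1 -> COPY to pp4. 5 ppages; refcounts: pp0:3 pp1:2 pp2:1 pp3:1 pp4:1
Op 7: write(P3, v1, 103). refcount(pp3)=1 -> write in place. 5 ppages; refcounts: pp0:3 pp1:2 pp2:1 pp3:1 pp4:1
Op 8: write(P0, v1, 140). refcount(pp2)=1 -> write in place. 5 ppages; refcounts: pp0:3 pp1:2 pp2:1 pp3:1 pp4:1
Op 9: read(P2, v1) -> 43. No state change.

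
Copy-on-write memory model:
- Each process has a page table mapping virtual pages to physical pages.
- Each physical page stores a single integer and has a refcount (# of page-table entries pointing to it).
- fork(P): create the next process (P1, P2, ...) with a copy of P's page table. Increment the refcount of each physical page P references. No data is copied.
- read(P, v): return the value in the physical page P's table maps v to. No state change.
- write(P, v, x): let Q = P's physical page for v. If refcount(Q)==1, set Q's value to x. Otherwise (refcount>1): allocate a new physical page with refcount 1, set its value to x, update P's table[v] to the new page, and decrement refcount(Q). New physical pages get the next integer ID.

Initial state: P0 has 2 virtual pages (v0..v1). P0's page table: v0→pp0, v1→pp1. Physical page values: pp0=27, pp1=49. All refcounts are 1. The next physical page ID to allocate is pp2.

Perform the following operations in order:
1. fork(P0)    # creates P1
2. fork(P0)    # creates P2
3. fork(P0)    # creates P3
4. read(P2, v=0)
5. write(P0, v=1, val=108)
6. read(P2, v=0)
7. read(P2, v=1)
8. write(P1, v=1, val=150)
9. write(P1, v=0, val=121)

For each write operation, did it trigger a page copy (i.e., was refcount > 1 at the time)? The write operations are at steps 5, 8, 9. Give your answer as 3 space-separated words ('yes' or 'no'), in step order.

Op 1: fork(P0) -> P1. 2 ppages; refcounts: pp0:2 pp1:2
Op 2: fork(P0) -> P2. 2 ppages; refcounts: pp0:3 pp1:3
Op 3: fork(P0) -> P3. 2 ppages; refcounts: pp0:4 pp1:4
Op 4: read(P2, v0) -> 27. No state change.
Op 5: write(P0, v1, 108). refcount(pp1)=4>1 -> COPY to pp2. 3 ppages; refcounts: pp0:4 pp1:3 pp2:1
Op 6: read(P2, v0) -> 27. No state change.
Op 7: read(P2, v1) -> 49. No state change.
Op 8: write(P1, v1, 150). refcount(pp1)=3>1 -> COPY to pp3. 4 ppages; refcounts: pp0:4 pp1:2 pp2:1 pp3:1
Op 9: write(P1, v0, 121). refcount(pp0)=4>1 -> COPY to pp4. 5 ppages; refcounts: pp0:3 pp1:2 pp2:1 pp3:1 pp4:1

yes yes yes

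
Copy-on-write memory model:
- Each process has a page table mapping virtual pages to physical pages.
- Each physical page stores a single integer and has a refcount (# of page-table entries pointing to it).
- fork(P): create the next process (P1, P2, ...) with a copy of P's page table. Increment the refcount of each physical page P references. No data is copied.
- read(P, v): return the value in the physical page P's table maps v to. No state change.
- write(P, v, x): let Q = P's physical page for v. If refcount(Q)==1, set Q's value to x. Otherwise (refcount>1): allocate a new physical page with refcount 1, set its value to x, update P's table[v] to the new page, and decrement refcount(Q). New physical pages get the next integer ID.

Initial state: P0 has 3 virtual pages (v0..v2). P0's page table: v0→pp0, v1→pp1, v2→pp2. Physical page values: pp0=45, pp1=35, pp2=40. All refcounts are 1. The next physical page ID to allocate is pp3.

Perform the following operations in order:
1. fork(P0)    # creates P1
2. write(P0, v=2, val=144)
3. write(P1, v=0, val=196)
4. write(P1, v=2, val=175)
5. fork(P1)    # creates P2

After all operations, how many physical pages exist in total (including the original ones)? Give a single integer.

Op 1: fork(P0) -> P1. 3 ppages; refcounts: pp0:2 pp1:2 pp2:2
Op 2: write(P0, v2, 144). refcount(pp2)=2>1 -> COPY to pp3. 4 ppages; refcounts: pp0:2 pp1:2 pp2:1 pp3:1
Op 3: write(P1, v0, 196). refcount(pp0)=2>1 -> COPY to pp4. 5 ppages; refcounts: pp0:1 pp1:2 pp2:1 pp3:1 pp4:1
Op 4: write(P1, v2, 175). refcount(pp2)=1 -> write in place. 5 ppages; refcounts: pp0:1 pp1:2 pp2:1 pp3:1 pp4:1
Op 5: fork(P1) -> P2. 5 ppages; refcounts: pp0:1 pp1:3 pp2:2 pp3:1 pp4:2

Answer: 5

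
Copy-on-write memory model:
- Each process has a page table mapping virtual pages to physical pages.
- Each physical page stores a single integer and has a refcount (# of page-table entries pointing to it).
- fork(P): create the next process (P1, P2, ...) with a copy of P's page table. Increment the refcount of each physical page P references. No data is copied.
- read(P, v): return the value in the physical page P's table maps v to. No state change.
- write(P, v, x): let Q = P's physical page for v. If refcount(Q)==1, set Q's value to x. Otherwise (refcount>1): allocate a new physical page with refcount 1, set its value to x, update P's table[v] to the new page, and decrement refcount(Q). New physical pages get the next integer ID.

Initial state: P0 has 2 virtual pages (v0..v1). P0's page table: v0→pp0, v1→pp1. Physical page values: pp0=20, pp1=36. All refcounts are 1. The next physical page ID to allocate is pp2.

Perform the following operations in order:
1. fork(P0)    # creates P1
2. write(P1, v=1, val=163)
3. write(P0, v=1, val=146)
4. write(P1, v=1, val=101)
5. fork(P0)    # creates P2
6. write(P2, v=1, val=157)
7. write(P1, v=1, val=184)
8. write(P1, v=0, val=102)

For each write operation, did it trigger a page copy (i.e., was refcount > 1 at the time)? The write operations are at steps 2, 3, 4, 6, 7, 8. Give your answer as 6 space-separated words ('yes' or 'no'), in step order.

Op 1: fork(P0) -> P1. 2 ppages; refcounts: pp0:2 pp1:2
Op 2: write(P1, v1, 163). refcount(pp1)=2>1 -> COPY to pp2. 3 ppages; refcounts: pp0:2 pp1:1 pp2:1
Op 3: write(P0, v1, 146). refcount(pp1)=1 -> write in place. 3 ppages; refcounts: pp0:2 pp1:1 pp2:1
Op 4: write(P1, v1, 101). refcount(pp2)=1 -> write in place. 3 ppages; refcounts: pp0:2 pp1:1 pp2:1
Op 5: fork(P0) -> P2. 3 ppages; refcounts: pp0:3 pp1:2 pp2:1
Op 6: write(P2, v1, 157). refcount(pp1)=2>1 -> COPY to pp3. 4 ppages; refcounts: pp0:3 pp1:1 pp2:1 pp3:1
Op 7: write(P1, v1, 184). refcount(pp2)=1 -> write in place. 4 ppages; refcounts: pp0:3 pp1:1 pp2:1 pp3:1
Op 8: write(P1, v0, 102). refcount(pp0)=3>1 -> COPY to pp4. 5 ppages; refcounts: pp0:2 pp1:1 pp2:1 pp3:1 pp4:1

yes no no yes no yes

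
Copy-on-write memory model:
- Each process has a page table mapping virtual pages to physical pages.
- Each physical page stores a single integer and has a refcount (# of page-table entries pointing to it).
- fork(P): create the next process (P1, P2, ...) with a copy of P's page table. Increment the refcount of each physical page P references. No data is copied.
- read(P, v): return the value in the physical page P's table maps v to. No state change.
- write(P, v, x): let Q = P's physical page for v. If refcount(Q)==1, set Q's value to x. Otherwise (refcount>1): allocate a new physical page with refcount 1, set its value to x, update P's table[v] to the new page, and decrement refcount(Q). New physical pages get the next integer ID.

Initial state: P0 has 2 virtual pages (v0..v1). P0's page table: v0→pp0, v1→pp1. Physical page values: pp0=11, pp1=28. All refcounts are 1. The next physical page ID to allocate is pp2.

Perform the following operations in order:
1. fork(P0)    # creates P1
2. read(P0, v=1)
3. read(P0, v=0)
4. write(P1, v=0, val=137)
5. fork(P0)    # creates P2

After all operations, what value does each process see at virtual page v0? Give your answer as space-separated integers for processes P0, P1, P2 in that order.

Answer: 11 137 11

Derivation:
Op 1: fork(P0) -> P1. 2 ppages; refcounts: pp0:2 pp1:2
Op 2: read(P0, v1) -> 28. No state change.
Op 3: read(P0, v0) -> 11. No state change.
Op 4: write(P1, v0, 137). refcount(pp0)=2>1 -> COPY to pp2. 3 ppages; refcounts: pp0:1 pp1:2 pp2:1
Op 5: fork(P0) -> P2. 3 ppages; refcounts: pp0:2 pp1:3 pp2:1
P0: v0 -> pp0 = 11
P1: v0 -> pp2 = 137
P2: v0 -> pp0 = 11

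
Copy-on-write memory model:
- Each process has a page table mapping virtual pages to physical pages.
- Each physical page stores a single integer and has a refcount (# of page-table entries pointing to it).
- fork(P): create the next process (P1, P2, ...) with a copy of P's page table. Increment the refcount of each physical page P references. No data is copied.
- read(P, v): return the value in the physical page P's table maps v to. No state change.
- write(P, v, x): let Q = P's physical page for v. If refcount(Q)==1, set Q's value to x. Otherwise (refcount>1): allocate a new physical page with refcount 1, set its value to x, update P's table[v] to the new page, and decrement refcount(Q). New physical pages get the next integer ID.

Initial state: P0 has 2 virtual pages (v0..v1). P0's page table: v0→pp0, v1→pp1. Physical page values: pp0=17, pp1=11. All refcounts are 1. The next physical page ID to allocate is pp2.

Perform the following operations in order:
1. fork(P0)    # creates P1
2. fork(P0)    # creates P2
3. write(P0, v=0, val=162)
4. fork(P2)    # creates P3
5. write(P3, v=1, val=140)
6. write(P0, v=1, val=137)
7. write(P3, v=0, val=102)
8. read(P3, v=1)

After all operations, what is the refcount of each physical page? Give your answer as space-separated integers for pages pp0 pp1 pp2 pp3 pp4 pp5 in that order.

Answer: 2 2 1 1 1 1

Derivation:
Op 1: fork(P0) -> P1. 2 ppages; refcounts: pp0:2 pp1:2
Op 2: fork(P0) -> P2. 2 ppages; refcounts: pp0:3 pp1:3
Op 3: write(P0, v0, 162). refcount(pp0)=3>1 -> COPY to pp2. 3 ppages; refcounts: pp0:2 pp1:3 pp2:1
Op 4: fork(P2) -> P3. 3 ppages; refcounts: pp0:3 pp1:4 pp2:1
Op 5: write(P3, v1, 140). refcount(pp1)=4>1 -> COPY to pp3. 4 ppages; refcounts: pp0:3 pp1:3 pp2:1 pp3:1
Op 6: write(P0, v1, 137). refcount(pp1)=3>1 -> COPY to pp4. 5 ppages; refcounts: pp0:3 pp1:2 pp2:1 pp3:1 pp4:1
Op 7: write(P3, v0, 102). refcount(pp0)=3>1 -> COPY to pp5. 6 ppages; refcounts: pp0:2 pp1:2 pp2:1 pp3:1 pp4:1 pp5:1
Op 8: read(P3, v1) -> 140. No state change.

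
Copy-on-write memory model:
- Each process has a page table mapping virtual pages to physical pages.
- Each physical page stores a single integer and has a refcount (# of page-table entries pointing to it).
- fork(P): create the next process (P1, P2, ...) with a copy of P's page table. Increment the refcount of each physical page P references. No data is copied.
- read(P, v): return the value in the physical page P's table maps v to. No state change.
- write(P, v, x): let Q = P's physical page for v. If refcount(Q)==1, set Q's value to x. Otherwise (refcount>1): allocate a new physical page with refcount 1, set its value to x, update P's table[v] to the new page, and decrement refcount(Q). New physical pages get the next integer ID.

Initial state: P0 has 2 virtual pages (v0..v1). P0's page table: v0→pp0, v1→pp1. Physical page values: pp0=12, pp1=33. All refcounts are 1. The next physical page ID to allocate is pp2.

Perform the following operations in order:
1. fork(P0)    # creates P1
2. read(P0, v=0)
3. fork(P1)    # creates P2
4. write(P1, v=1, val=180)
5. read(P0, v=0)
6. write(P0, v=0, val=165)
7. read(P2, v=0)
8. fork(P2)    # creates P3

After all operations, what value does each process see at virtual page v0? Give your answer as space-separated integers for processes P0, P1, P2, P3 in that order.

Answer: 165 12 12 12

Derivation:
Op 1: fork(P0) -> P1. 2 ppages; refcounts: pp0:2 pp1:2
Op 2: read(P0, v0) -> 12. No state change.
Op 3: fork(P1) -> P2. 2 ppages; refcounts: pp0:3 pp1:3
Op 4: write(P1, v1, 180). refcount(pp1)=3>1 -> COPY to pp2. 3 ppages; refcounts: pp0:3 pp1:2 pp2:1
Op 5: read(P0, v0) -> 12. No state change.
Op 6: write(P0, v0, 165). refcount(pp0)=3>1 -> COPY to pp3. 4 ppages; refcounts: pp0:2 pp1:2 pp2:1 pp3:1
Op 7: read(P2, v0) -> 12. No state change.
Op 8: fork(P2) -> P3. 4 ppages; refcounts: pp0:3 pp1:3 pp2:1 pp3:1
P0: v0 -> pp3 = 165
P1: v0 -> pp0 = 12
P2: v0 -> pp0 = 12
P3: v0 -> pp0 = 12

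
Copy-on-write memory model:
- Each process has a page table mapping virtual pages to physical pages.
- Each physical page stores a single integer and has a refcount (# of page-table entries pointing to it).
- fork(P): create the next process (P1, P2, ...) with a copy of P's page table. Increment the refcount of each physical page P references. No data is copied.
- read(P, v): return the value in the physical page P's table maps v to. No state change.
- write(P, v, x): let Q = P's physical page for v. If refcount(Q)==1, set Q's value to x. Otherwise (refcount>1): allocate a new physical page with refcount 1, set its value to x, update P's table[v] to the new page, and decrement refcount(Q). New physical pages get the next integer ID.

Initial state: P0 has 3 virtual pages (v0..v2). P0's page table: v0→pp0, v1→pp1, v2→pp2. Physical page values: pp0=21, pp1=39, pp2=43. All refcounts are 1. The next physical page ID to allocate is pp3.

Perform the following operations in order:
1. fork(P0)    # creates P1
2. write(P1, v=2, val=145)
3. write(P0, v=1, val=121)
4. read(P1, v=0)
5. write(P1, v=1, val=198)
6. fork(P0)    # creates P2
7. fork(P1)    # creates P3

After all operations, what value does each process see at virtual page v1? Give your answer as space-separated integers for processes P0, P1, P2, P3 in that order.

Answer: 121 198 121 198

Derivation:
Op 1: fork(P0) -> P1. 3 ppages; refcounts: pp0:2 pp1:2 pp2:2
Op 2: write(P1, v2, 145). refcount(pp2)=2>1 -> COPY to pp3. 4 ppages; refcounts: pp0:2 pp1:2 pp2:1 pp3:1
Op 3: write(P0, v1, 121). refcount(pp1)=2>1 -> COPY to pp4. 5 ppages; refcounts: pp0:2 pp1:1 pp2:1 pp3:1 pp4:1
Op 4: read(P1, v0) -> 21. No state change.
Op 5: write(P1, v1, 198). refcount(pp1)=1 -> write in place. 5 ppages; refcounts: pp0:2 pp1:1 pp2:1 pp3:1 pp4:1
Op 6: fork(P0) -> P2. 5 ppages; refcounts: pp0:3 pp1:1 pp2:2 pp3:1 pp4:2
Op 7: fork(P1) -> P3. 5 ppages; refcounts: pp0:4 pp1:2 pp2:2 pp3:2 pp4:2
P0: v1 -> pp4 = 121
P1: v1 -> pp1 = 198
P2: v1 -> pp4 = 121
P3: v1 -> pp1 = 198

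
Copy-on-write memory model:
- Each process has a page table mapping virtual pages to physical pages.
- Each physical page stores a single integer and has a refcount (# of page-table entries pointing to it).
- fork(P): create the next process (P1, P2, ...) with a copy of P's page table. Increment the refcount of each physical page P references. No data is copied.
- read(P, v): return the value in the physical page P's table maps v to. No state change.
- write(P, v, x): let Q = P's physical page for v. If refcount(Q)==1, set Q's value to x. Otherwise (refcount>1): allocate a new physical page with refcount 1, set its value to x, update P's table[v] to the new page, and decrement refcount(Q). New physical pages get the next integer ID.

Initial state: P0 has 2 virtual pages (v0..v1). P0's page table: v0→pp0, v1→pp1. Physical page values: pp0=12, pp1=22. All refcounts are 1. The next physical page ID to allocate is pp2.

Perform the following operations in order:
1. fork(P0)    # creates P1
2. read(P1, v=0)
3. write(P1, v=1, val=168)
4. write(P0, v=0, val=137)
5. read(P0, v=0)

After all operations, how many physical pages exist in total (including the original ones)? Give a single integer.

Answer: 4

Derivation:
Op 1: fork(P0) -> P1. 2 ppages; refcounts: pp0:2 pp1:2
Op 2: read(P1, v0) -> 12. No state change.
Op 3: write(P1, v1, 168). refcount(pp1)=2>1 -> COPY to pp2. 3 ppages; refcounts: pp0:2 pp1:1 pp2:1
Op 4: write(P0, v0, 137). refcount(pp0)=2>1 -> COPY to pp3. 4 ppages; refcounts: pp0:1 pp1:1 pp2:1 pp3:1
Op 5: read(P0, v0) -> 137. No state change.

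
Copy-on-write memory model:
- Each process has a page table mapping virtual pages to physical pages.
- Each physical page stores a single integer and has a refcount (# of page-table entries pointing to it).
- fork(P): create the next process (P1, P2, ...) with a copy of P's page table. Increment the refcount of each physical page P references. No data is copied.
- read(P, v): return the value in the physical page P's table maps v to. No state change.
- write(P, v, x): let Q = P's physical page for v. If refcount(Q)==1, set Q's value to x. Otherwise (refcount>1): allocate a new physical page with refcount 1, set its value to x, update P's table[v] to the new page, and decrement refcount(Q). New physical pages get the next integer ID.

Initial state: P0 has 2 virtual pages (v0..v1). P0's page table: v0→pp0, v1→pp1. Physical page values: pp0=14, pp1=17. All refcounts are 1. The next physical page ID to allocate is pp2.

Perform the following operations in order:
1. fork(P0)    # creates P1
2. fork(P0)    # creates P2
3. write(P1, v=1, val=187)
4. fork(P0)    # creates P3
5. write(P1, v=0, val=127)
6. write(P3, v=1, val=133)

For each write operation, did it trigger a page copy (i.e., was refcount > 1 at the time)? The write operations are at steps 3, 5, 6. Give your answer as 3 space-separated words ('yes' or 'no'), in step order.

Op 1: fork(P0) -> P1. 2 ppages; refcounts: pp0:2 pp1:2
Op 2: fork(P0) -> P2. 2 ppages; refcounts: pp0:3 pp1:3
Op 3: write(P1, v1, 187). refcount(pp1)=3>1 -> COPY to pp2. 3 ppages; refcounts: pp0:3 pp1:2 pp2:1
Op 4: fork(P0) -> P3. 3 ppages; refcounts: pp0:4 pp1:3 pp2:1
Op 5: write(P1, v0, 127). refcount(pp0)=4>1 -> COPY to pp3. 4 ppages; refcounts: pp0:3 pp1:3 pp2:1 pp3:1
Op 6: write(P3, v1, 133). refcount(pp1)=3>1 -> COPY to pp4. 5 ppages; refcounts: pp0:3 pp1:2 pp2:1 pp3:1 pp4:1

yes yes yes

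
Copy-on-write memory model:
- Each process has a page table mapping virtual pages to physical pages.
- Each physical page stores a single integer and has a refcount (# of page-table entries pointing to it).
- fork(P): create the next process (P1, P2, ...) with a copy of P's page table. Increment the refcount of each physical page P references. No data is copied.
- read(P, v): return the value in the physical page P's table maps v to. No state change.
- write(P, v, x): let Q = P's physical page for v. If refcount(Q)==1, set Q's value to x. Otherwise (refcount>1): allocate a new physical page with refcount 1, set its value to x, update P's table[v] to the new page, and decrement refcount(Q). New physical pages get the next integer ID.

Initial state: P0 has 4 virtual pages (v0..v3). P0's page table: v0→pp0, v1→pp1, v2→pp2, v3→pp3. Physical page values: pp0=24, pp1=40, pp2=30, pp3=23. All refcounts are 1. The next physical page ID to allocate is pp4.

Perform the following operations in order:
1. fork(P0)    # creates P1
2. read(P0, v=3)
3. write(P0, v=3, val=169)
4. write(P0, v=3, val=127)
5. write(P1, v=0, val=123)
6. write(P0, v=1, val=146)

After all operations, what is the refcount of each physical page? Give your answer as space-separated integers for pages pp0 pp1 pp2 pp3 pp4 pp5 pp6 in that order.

Op 1: fork(P0) -> P1. 4 ppages; refcounts: pp0:2 pp1:2 pp2:2 pp3:2
Op 2: read(P0, v3) -> 23. No state change.
Op 3: write(P0, v3, 169). refcount(pp3)=2>1 -> COPY to pp4. 5 ppages; refcounts: pp0:2 pp1:2 pp2:2 pp3:1 pp4:1
Op 4: write(P0, v3, 127). refcount(pp4)=1 -> write in place. 5 ppages; refcounts: pp0:2 pp1:2 pp2:2 pp3:1 pp4:1
Op 5: write(P1, v0, 123). refcount(pp0)=2>1 -> COPY to pp5. 6 ppages; refcounts: pp0:1 pp1:2 pp2:2 pp3:1 pp4:1 pp5:1
Op 6: write(P0, v1, 146). refcount(pp1)=2>1 -> COPY to pp6. 7 ppages; refcounts: pp0:1 pp1:1 pp2:2 pp3:1 pp4:1 pp5:1 pp6:1

Answer: 1 1 2 1 1 1 1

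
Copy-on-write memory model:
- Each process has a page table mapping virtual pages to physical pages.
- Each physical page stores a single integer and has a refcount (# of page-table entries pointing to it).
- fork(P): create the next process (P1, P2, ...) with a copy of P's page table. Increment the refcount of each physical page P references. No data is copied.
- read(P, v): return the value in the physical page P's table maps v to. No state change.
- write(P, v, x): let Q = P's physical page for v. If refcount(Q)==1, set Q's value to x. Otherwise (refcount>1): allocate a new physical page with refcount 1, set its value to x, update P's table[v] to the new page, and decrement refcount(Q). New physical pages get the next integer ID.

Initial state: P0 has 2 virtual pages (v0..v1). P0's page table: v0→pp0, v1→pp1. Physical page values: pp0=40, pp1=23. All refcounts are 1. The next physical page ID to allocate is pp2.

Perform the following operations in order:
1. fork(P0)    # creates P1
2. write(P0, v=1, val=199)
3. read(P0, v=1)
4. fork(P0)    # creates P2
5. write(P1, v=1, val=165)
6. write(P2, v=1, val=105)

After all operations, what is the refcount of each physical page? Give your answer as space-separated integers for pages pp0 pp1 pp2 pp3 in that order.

Answer: 3 1 1 1

Derivation:
Op 1: fork(P0) -> P1. 2 ppages; refcounts: pp0:2 pp1:2
Op 2: write(P0, v1, 199). refcount(pp1)=2>1 -> COPY to pp2. 3 ppages; refcounts: pp0:2 pp1:1 pp2:1
Op 3: read(P0, v1) -> 199. No state change.
Op 4: fork(P0) -> P2. 3 ppages; refcounts: pp0:3 pp1:1 pp2:2
Op 5: write(P1, v1, 165). refcount(pp1)=1 -> write in place. 3 ppages; refcounts: pp0:3 pp1:1 pp2:2
Op 6: write(P2, v1, 105). refcount(pp2)=2>1 -> COPY to pp3. 4 ppages; refcounts: pp0:3 pp1:1 pp2:1 pp3:1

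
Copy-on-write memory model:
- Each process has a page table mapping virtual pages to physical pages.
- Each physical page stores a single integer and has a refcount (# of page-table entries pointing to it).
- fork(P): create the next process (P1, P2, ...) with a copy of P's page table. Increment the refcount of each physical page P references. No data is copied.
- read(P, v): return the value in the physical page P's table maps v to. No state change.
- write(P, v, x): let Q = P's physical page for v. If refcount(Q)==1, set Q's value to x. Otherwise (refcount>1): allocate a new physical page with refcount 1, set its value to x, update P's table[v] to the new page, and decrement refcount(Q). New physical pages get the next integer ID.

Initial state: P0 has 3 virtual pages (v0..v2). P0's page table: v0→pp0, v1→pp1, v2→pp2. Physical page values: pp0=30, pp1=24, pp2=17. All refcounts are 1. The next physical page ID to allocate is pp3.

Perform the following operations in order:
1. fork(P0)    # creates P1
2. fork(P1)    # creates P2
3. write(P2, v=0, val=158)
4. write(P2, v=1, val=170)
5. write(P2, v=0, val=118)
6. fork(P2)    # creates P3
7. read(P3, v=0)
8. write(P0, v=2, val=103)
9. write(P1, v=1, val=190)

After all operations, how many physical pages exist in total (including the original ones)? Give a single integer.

Op 1: fork(P0) -> P1. 3 ppages; refcounts: pp0:2 pp1:2 pp2:2
Op 2: fork(P1) -> P2. 3 ppages; refcounts: pp0:3 pp1:3 pp2:3
Op 3: write(P2, v0, 158). refcount(pp0)=3>1 -> COPY to pp3. 4 ppages; refcounts: pp0:2 pp1:3 pp2:3 pp3:1
Op 4: write(P2, v1, 170). refcount(pp1)=3>1 -> COPY to pp4. 5 ppages; refcounts: pp0:2 pp1:2 pp2:3 pp3:1 pp4:1
Op 5: write(P2, v0, 118). refcount(pp3)=1 -> write in place. 5 ppages; refcounts: pp0:2 pp1:2 pp2:3 pp3:1 pp4:1
Op 6: fork(P2) -> P3. 5 ppages; refcounts: pp0:2 pp1:2 pp2:4 pp3:2 pp4:2
Op 7: read(P3, v0) -> 118. No state change.
Op 8: write(P0, v2, 103). refcount(pp2)=4>1 -> COPY to pp5. 6 ppages; refcounts: pp0:2 pp1:2 pp2:3 pp3:2 pp4:2 pp5:1
Op 9: write(P1, v1, 190). refcount(pp1)=2>1 -> COPY to pp6. 7 ppages; refcounts: pp0:2 pp1:1 pp2:3 pp3:2 pp4:2 pp5:1 pp6:1

Answer: 7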